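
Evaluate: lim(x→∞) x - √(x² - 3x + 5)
This is an ∞-∞ indeterminate form.

Combine fractions or rationalize to convert ∞-∞ to 0/0 form:
  lim(x→∞) x - √(x² - 3x + 5) = 3/2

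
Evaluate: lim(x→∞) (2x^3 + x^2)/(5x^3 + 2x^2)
This is an ∞/∞ indeterminate form.

Apply L'Hôpital's rule: differentiate numerator and denominator separately.
  f(x) = 2·x^3 + x^2   ⇒   f'(x) = 6·x^2 + 2·x
  g(x) = 5·x^3 + 2·x^2   ⇒   g'(x) = 15·x^2 + 4·x
  lim(x→∞) f'(x)/g'(x) = lim(x→∞) (6·x^2 + 2·x)/(15·x^2 + 4·x)
  = 2/5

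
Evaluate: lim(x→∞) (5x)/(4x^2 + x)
This is an ∞/∞ indeterminate form.

Apply L'Hôpital's rule: differentiate numerator and denominator separately.
  f(x) = 5·x   ⇒   f'(x) = 5
  g(x) = 4·x^2 + x   ⇒   g'(x) = 8·x + 1
  lim(x→∞) f'(x)/g'(x) = lim(x→∞) (5)/(8·x + 1)
  = 0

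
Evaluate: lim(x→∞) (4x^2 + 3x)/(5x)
This is an ∞/∞ indeterminate form.

Apply L'Hôpital's rule: differentiate numerator and denominator separately.
  f(x) = 4·x^2 + 3·x   ⇒   f'(x) = 8·x + 3
  g(x) = 5·x   ⇒   g'(x) = 5
  lim(x→∞) f'(x)/g'(x) = lim(x→∞) (8·x + 3)/(5)
  = ∞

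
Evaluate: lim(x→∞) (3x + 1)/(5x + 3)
This is an ∞/∞ indeterminate form.

Apply L'Hôpital's rule: differentiate numerator and denominator separately.
  f(x) = 3·x + 1   ⇒   f'(x) = 3
  g(x) = 5·x + 3   ⇒   g'(x) = 5
  lim(x→∞) f'(x)/g'(x) = lim(x→∞) (3)/(5)
  = 3/5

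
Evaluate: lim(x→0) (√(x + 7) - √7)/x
This is a standard limit.

Factor or rationalize the expression:
  lim(x→0) (√(x + 7) - √7)/x = sqrt(7)/14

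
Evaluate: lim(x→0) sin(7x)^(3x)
This is an exponential indeterminate form.

For exponential indeterminate forms, take the natural log:
  Let L = lim(x→0) sin(7x)^(3x)
  Then ln(L) = lim(x→0) [exponent × ln(base)]
  Evaluate using L'Hôpital or standard limits, then exponentiate.
  L = 1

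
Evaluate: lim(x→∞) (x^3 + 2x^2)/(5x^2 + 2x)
This is an ∞/∞ indeterminate form.

Apply L'Hôpital's rule: differentiate numerator and denominator separately.
  f(x) = x^3 + 2·x^2   ⇒   f'(x) = 3·x^2 + 4·x
  g(x) = 5·x^2 + 2·x   ⇒   g'(x) = 10·x + 2
  lim(x→∞) f'(x)/g'(x) = lim(x→∞) (3·x^2 + 4·x)/(10·x + 2)
  = ∞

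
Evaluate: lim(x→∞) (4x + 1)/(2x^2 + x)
This is an ∞/∞ indeterminate form.

Apply L'Hôpital's rule: differentiate numerator and denominator separately.
  f(x) = 4·x + 1   ⇒   f'(x) = 4
  g(x) = 2·x^2 + x   ⇒   g'(x) = 4·x + 1
  lim(x→∞) f'(x)/g'(x) = lim(x→∞) (4)/(4·x + 1)
  = 0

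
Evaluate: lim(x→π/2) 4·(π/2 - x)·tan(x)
This is a 0·∞ indeterminate form.

Rewrite 0·∞ as a quotient (0/0 or ∞/∞ form), then apply L'Hôpital's rule:
  lim(x→π/2) 4·(π/2 - x)·tan(x) = 4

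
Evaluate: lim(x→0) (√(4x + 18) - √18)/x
This is a standard limit.

Factor or rationalize the expression:
  lim(x→0) (√(4x + 18) - √18)/x = sqrt(2)/3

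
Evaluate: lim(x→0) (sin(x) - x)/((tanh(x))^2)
This is a 0/0 indeterminate form.

Apply L'Hôpital's rule: differentiate numerator and denominator separately.
  f(x) = -x + sin(x)   ⇒   f'(x) = cos(x) - 1
  g(x) = tanh(x)^2   ⇒   g'(x) = (2 - 2·tanh(x)^2)·tanh(x)
  lim(x→0) f'(x)/g'(x) = lim(x→0) (cos(x) - 1)/((2 - 2·tanh(x)^2)·tanh(x))
  = 0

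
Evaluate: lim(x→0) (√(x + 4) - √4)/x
This is a standard limit.

Factor or rationalize the expression:
  lim(x→0) (√(x + 4) - √4)/x = 1/4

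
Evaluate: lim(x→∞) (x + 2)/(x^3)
This is an ∞/∞ indeterminate form.

Apply L'Hôpital's rule: differentiate numerator and denominator separately.
  f(x) = x + 2   ⇒   f'(x) = 1
  g(x) = x^3   ⇒   g'(x) = 3·x^2
  lim(x→∞) f'(x)/g'(x) = lim(x→∞) (1)/(3·x^2)
  = 0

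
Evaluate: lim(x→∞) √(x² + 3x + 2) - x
This is an ∞-∞ indeterminate form.

Combine fractions or rationalize to convert ∞-∞ to 0/0 form:
  lim(x→∞) √(x² + 3x + 2) - x = 3/2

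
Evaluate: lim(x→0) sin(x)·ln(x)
This is a 0·∞ indeterminate form.

Rewrite 0·∞ as a quotient (0/0 or ∞/∞ form), then apply L'Hôpital's rule:
  lim(x→0) sin(x)·ln(x) = 0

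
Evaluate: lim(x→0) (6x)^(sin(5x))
This is an exponential indeterminate form.

For exponential indeterminate forms, take the natural log:
  Let L = lim(x→0) (6x)^(sin(5x))
  Then ln(L) = lim(x→0) [exponent × ln(base)]
  Evaluate using L'Hôpital or standard limits, then exponentiate.
  L = 1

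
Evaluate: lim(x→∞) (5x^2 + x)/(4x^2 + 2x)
This is an ∞/∞ indeterminate form.

Apply L'Hôpital's rule: differentiate numerator and denominator separately.
  f(x) = 5·x^2 + x   ⇒   f'(x) = 10·x + 1
  g(x) = 4·x^2 + 2·x   ⇒   g'(x) = 8·x + 2
  lim(x→∞) f'(x)/g'(x) = lim(x→∞) (10·x + 1)/(8·x + 2)
  = 5/4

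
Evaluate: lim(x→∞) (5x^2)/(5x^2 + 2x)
This is an ∞/∞ indeterminate form.

Apply L'Hôpital's rule: differentiate numerator and denominator separately.
  f(x) = 5·x^2   ⇒   f'(x) = 10·x
  g(x) = 5·x^2 + 2·x   ⇒   g'(x) = 10·x + 2
  lim(x→∞) f'(x)/g'(x) = lim(x→∞) (10·x)/(10·x + 2)
  = 1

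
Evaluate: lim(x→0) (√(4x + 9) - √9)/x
This is a standard limit.

Factor or rationalize the expression:
  lim(x→0) (√(4x + 9) - √9)/x = 2/3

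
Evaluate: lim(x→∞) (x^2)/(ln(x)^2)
This is an ∞/∞ indeterminate form.

Apply L'Hôpital's rule: differentiate numerator and denominator separately.
  f(x) = x^2   ⇒   f'(x) = 2·x
  g(x) = ln(x)^2   ⇒   g'(x) = 2·ln(x)/x
  lim(x→∞) f'(x)/g'(x) = lim(x→∞) (2·x)/(2·ln(x)/x)
  = ∞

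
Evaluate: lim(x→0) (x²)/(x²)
This is a 0/0 indeterminate form.

Apply L'Hôpital's rule: differentiate numerator and denominator separately.
  f(x) = x^2   ⇒   f'(x) = 2·x
  g(x) = x^2   ⇒   g'(x) = 2·x
  lim(x→0) f'(x)/g'(x) = lim(x→0) (2·x)/(2·x)
  = 1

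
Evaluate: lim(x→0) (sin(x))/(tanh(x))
This is a 0/0 indeterminate form.

Apply L'Hôpital's rule: differentiate numerator and denominator separately.
  f(x) = sin(x)   ⇒   f'(x) = cos(x)
  g(x) = tanh(x)   ⇒   g'(x) = 1 - tanh(x)^2
  lim(x→0) f'(x)/g'(x) = lim(x→0) (cos(x))/(1 - tanh(x)^2)
  = 1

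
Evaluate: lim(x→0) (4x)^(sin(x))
This is an exponential indeterminate form.

For exponential indeterminate forms, take the natural log:
  Let L = lim(x→0) (4x)^(sin(x))
  Then ln(L) = lim(x→0) [exponent × ln(base)]
  Evaluate using L'Hôpital or standard limits, then exponentiate.
  L = 1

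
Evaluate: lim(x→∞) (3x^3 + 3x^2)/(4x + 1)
This is an ∞/∞ indeterminate form.

Apply L'Hôpital's rule: differentiate numerator and denominator separately.
  f(x) = 3·x^3 + 3·x^2   ⇒   f'(x) = 9·x^2 + 6·x
  g(x) = 4·x + 1   ⇒   g'(x) = 4
  lim(x→∞) f'(x)/g'(x) = lim(x→∞) (9·x^2 + 6·x)/(4)
  = ∞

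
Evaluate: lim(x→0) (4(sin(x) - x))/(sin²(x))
This is a 0/0 indeterminate form.

Apply L'Hôpital's rule: differentiate numerator and denominator separately.
  f(x) = -4·x + 4·sin(x)   ⇒   f'(x) = 4·cos(x) - 4
  g(x) = sin(x)^2   ⇒   g'(x) = 2·sin(x)·cos(x)
  lim(x→0) f'(x)/g'(x) = lim(x→0) (4·cos(x) - 4)/(2·sin(x)·cos(x))
  = 0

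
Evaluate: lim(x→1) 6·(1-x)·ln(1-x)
This is a 0·∞ indeterminate form.

Rewrite 0·∞ as a quotient (0/0 or ∞/∞ form), then apply L'Hôpital's rule:
  lim(x→1) 6·(1-x)·ln(1-x) = 0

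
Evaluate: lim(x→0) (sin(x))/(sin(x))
This is a 0/0 indeterminate form.

Apply L'Hôpital's rule: differentiate numerator and denominator separately.
  f(x) = sin(x)   ⇒   f'(x) = cos(x)
  g(x) = sin(x)   ⇒   g'(x) = cos(x)
  lim(x→0) f'(x)/g'(x) = lim(x→0) (cos(x))/(cos(x))
  = 1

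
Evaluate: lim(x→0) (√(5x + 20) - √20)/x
This is a standard limit.

Factor or rationalize the expression:
  lim(x→0) (√(5x + 20) - √20)/x = sqrt(5)/4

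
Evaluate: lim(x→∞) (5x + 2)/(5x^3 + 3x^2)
This is an ∞/∞ indeterminate form.

Apply L'Hôpital's rule: differentiate numerator and denominator separately.
  f(x) = 5·x + 2   ⇒   f'(x) = 5
  g(x) = 5·x^3 + 3·x^2   ⇒   g'(x) = 15·x^2 + 6·x
  lim(x→∞) f'(x)/g'(x) = lim(x→∞) (5)/(15·x^2 + 6·x)
  = 0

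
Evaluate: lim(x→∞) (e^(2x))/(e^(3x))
This is an ∞/∞ indeterminate form.

Apply L'Hôpital's rule: differentiate numerator and denominator separately.
  f(x) = e^(2·x)   ⇒   f'(x) = 2·e^(2·x)
  g(x) = e^(3·x)   ⇒   g'(x) = 3·e^(3·x)
  lim(x→∞) f'(x)/g'(x) = lim(x→∞) (2·e^(2·x))/(3·e^(3·x))
  = 0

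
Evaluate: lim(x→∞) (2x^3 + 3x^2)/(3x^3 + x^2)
This is an ∞/∞ indeterminate form.

Apply L'Hôpital's rule: differentiate numerator and denominator separately.
  f(x) = 2·x^3 + 3·x^2   ⇒   f'(x) = 6·x^2 + 6·x
  g(x) = 3·x^3 + x^2   ⇒   g'(x) = 9·x^2 + 2·x
  lim(x→∞) f'(x)/g'(x) = lim(x→∞) (6·x^2 + 6·x)/(9·x^2 + 2·x)
  = 2/3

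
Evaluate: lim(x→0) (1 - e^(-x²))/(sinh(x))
This is a 0/0 indeterminate form.

Apply L'Hôpital's rule: differentiate numerator and denominator separately.
  f(x) = 1 - e^(-x^2)   ⇒   f'(x) = 2·x·e^(-x^2)
  g(x) = sinh(x)   ⇒   g'(x) = cosh(x)
  lim(x→0) f'(x)/g'(x) = lim(x→0) (2·x·e^(-x^2))/(cosh(x))
  = 0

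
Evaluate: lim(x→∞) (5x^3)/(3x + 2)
This is an ∞/∞ indeterminate form.

Apply L'Hôpital's rule: differentiate numerator and denominator separately.
  f(x) = 5·x^3   ⇒   f'(x) = 15·x^2
  g(x) = 3·x + 2   ⇒   g'(x) = 3
  lim(x→∞) f'(x)/g'(x) = lim(x→∞) (15·x^2)/(3)
  = ∞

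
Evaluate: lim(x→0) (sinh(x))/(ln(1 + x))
This is a 0/0 indeterminate form.

Apply L'Hôpital's rule: differentiate numerator and denominator separately.
  f(x) = sinh(x)   ⇒   f'(x) = cosh(x)
  g(x) = ln(x + 1)   ⇒   g'(x) = 1/(x + 1)
  lim(x→0) f'(x)/g'(x) = lim(x→0) (cosh(x))/(1/(x + 1))
  = 1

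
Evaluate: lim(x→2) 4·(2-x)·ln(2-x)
This is a 0·∞ indeterminate form.

Rewrite 0·∞ as a quotient (0/0 or ∞/∞ form), then apply L'Hôpital's rule:
  lim(x→2) 4·(2-x)·ln(2-x) = 0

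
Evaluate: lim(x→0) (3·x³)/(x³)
This is a 0/0 indeterminate form.

Apply L'Hôpital's rule: differentiate numerator and denominator separately.
  f(x) = 3·x^3   ⇒   f'(x) = 9·x^2
  g(x) = x^3   ⇒   g'(x) = 3·x^2
  lim(x→0) f'(x)/g'(x) = lim(x→0) (9·x^2)/(3·x^2)
  = 3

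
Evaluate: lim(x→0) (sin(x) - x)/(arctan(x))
This is a 0/0 indeterminate form.

Apply L'Hôpital's rule: differentiate numerator and denominator separately.
  f(x) = -x + sin(x)   ⇒   f'(x) = cos(x) - 1
  g(x) = atan(x)   ⇒   g'(x) = 1/(x^2 + 1)
  lim(x→0) f'(x)/g'(x) = lim(x→0) (cos(x) - 1)/(1/(x^2 + 1))
  = 0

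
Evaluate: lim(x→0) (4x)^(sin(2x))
This is an exponential indeterminate form.

For exponential indeterminate forms, take the natural log:
  Let L = lim(x→0) (4x)^(sin(2x))
  Then ln(L) = lim(x→0) [exponent × ln(base)]
  Evaluate using L'Hôpital or standard limits, then exponentiate.
  L = 1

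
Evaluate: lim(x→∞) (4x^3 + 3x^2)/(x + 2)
This is an ∞/∞ indeterminate form.

Apply L'Hôpital's rule: differentiate numerator and denominator separately.
  f(x) = 4·x^3 + 3·x^2   ⇒   f'(x) = 12·x^2 + 6·x
  g(x) = x + 2   ⇒   g'(x) = 1
  lim(x→∞) f'(x)/g'(x) = lim(x→∞) (12·x^2 + 6·x)/(1)
  = ∞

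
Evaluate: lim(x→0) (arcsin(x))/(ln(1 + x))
This is a 0/0 indeterminate form.

Apply L'Hôpital's rule: differentiate numerator and denominator separately.
  f(x) = asin(x)   ⇒   f'(x) = 1/sqrt(1 - x^2)
  g(x) = ln(x + 1)   ⇒   g'(x) = 1/(x + 1)
  lim(x→0) f'(x)/g'(x) = lim(x→0) (1/sqrt(1 - x^2))/(1/(x + 1))
  = 1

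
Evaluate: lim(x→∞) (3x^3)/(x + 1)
This is an ∞/∞ indeterminate form.

Apply L'Hôpital's rule: differentiate numerator and denominator separately.
  f(x) = 3·x^3   ⇒   f'(x) = 9·x^2
  g(x) = x + 1   ⇒   g'(x) = 1
  lim(x→∞) f'(x)/g'(x) = lim(x→∞) (9·x^2)/(1)
  = ∞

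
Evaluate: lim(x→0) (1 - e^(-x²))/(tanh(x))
This is a 0/0 indeterminate form.

Apply L'Hôpital's rule: differentiate numerator and denominator separately.
  f(x) = 1 - e^(-x^2)   ⇒   f'(x) = 2·x·e^(-x^2)
  g(x) = tanh(x)   ⇒   g'(x) = 1 - tanh(x)^2
  lim(x→0) f'(x)/g'(x) = lim(x→0) (2·x·e^(-x^2))/(1 - tanh(x)^2)
  = 0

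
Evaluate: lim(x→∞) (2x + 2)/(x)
This is an ∞/∞ indeterminate form.

Apply L'Hôpital's rule: differentiate numerator and denominator separately.
  f(x) = 2·x + 2   ⇒   f'(x) = 2
  g(x) = x   ⇒   g'(x) = 1
  lim(x→∞) f'(x)/g'(x) = lim(x→∞) (2)/(1)
  = 2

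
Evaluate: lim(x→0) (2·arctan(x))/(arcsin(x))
This is a 0/0 indeterminate form.

Apply L'Hôpital's rule: differentiate numerator and denominator separately.
  f(x) = 2·atan(x)   ⇒   f'(x) = 2/(x^2 + 1)
  g(x) = asin(x)   ⇒   g'(x) = 1/sqrt(1 - x^2)
  lim(x→0) f'(x)/g'(x) = lim(x→0) (2/(x^2 + 1))/(1/sqrt(1 - x^2))
  = 2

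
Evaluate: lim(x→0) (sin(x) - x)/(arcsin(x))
This is a 0/0 indeterminate form.

Apply L'Hôpital's rule: differentiate numerator and denominator separately.
  f(x) = -x + sin(x)   ⇒   f'(x) = cos(x) - 1
  g(x) = asin(x)   ⇒   g'(x) = 1/sqrt(1 - x^2)
  lim(x→0) f'(x)/g'(x) = lim(x→0) (cos(x) - 1)/(1/sqrt(1 - x^2))
  = 0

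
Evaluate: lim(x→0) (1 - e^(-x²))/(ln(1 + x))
This is a 0/0 indeterminate form.

Apply L'Hôpital's rule: differentiate numerator and denominator separately.
  f(x) = 1 - e^(-x^2)   ⇒   f'(x) = 2·x·e^(-x^2)
  g(x) = ln(x + 1)   ⇒   g'(x) = 1/(x + 1)
  lim(x→0) f'(x)/g'(x) = lim(x→0) (2·x·e^(-x^2))/(1/(x + 1))
  = 0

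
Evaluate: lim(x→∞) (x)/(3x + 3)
This is an ∞/∞ indeterminate form.

Apply L'Hôpital's rule: differentiate numerator and denominator separately.
  f(x) = x   ⇒   f'(x) = 1
  g(x) = 3·x + 3   ⇒   g'(x) = 3
  lim(x→∞) f'(x)/g'(x) = lim(x→∞) (1)/(3)
  = 1/3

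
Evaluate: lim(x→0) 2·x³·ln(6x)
This is a 0·∞ indeterminate form.

Rewrite 0·∞ as a quotient (0/0 or ∞/∞ form), then apply L'Hôpital's rule:
  lim(x→0) 2·x³·ln(6x) = 0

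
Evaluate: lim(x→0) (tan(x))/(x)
This is a 0/0 indeterminate form.

Apply L'Hôpital's rule: differentiate numerator and denominator separately.
  f(x) = tan(x)   ⇒   f'(x) = tan(x)^2 + 1
  g(x) = x   ⇒   g'(x) = 1
  lim(x→0) f'(x)/g'(x) = lim(x→0) (tan(x)^2 + 1)/(1)
  = 1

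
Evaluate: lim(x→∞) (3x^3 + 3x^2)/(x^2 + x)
This is an ∞/∞ indeterminate form.

Apply L'Hôpital's rule: differentiate numerator and denominator separately.
  f(x) = 3·x^3 + 3·x^2   ⇒   f'(x) = 9·x^2 + 6·x
  g(x) = x^2 + x   ⇒   g'(x) = 2·x + 1
  lim(x→∞) f'(x)/g'(x) = lim(x→∞) (9·x^2 + 6·x)/(2·x + 1)
  = ∞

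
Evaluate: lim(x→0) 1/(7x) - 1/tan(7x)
This is an ∞-∞ indeterminate form.

Combine fractions or rationalize to convert ∞-∞ to 0/0 form:
  lim(x→0) 1/(7x) - 1/tan(7x) = 0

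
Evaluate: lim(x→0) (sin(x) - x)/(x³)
This is a 0/0 indeterminate form.

Apply L'Hôpital's rule: differentiate numerator and denominator separately.
  f(x) = -x + sin(x)   ⇒   f'(x) = cos(x) - 1
  g(x) = x^3   ⇒   g'(x) = 3·x^2
  lim(x→0) f'(x)/g'(x) = lim(x→0) (cos(x) - 1)/(3·x^2)
  = -1/6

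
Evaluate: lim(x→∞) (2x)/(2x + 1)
This is an ∞/∞ indeterminate form.

Apply L'Hôpital's rule: differentiate numerator and denominator separately.
  f(x) = 2·x   ⇒   f'(x) = 2
  g(x) = 2·x + 1   ⇒   g'(x) = 2
  lim(x→∞) f'(x)/g'(x) = lim(x→∞) (2)/(2)
  = 1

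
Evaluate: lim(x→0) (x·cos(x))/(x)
This is a 0/0 indeterminate form.

Apply L'Hôpital's rule: differentiate numerator and denominator separately.
  f(x) = x·cos(x)   ⇒   f'(x) = -x·sin(x) + cos(x)
  g(x) = x   ⇒   g'(x) = 1
  lim(x→0) f'(x)/g'(x) = lim(x→0) (-x·sin(x) + cos(x))/(1)
  = 1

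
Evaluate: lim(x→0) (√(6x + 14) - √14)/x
This is a standard limit.

Factor or rationalize the expression:
  lim(x→0) (√(6x + 14) - √14)/x = 3·sqrt(14)/14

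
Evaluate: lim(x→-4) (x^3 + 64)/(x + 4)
This is a standard limit.

Factor or rationalize the expression:
  lim(x→-4) (x^3 + 64)/(x + 4) = 48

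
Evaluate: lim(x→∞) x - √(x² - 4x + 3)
This is an ∞-∞ indeterminate form.

Combine fractions or rationalize to convert ∞-∞ to 0/0 form:
  lim(x→∞) x - √(x² - 4x + 3) = 2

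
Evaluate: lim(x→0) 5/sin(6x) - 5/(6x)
This is an ∞-∞ indeterminate form.

Combine fractions or rationalize to convert ∞-∞ to 0/0 form:
  lim(x→0) 5/sin(6x) - 5/(6x) = 0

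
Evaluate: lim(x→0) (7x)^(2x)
This is an exponential indeterminate form.

For exponential indeterminate forms, take the natural log:
  Let L = lim(x→0) (7x)^(2x)
  Then ln(L) = lim(x→0) [exponent × ln(base)]
  Evaluate using L'Hôpital or standard limits, then exponentiate.
  L = 1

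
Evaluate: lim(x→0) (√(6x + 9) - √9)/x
This is a standard limit.

Factor or rationalize the expression:
  lim(x→0) (√(6x + 9) - √9)/x = 1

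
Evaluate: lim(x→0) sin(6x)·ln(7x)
This is a 0·∞ indeterminate form.

Rewrite 0·∞ as a quotient (0/0 or ∞/∞ form), then apply L'Hôpital's rule:
  lim(x→0) sin(6x)·ln(7x) = 0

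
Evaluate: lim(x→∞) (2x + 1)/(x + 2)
This is an ∞/∞ indeterminate form.

Apply L'Hôpital's rule: differentiate numerator and denominator separately.
  f(x) = 2·x + 1   ⇒   f'(x) = 2
  g(x) = x + 2   ⇒   g'(x) = 1
  lim(x→∞) f'(x)/g'(x) = lim(x→∞) (2)/(1)
  = 2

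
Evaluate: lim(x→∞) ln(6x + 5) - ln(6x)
This is an ∞-∞ indeterminate form.

Combine fractions or rationalize to convert ∞-∞ to 0/0 form:
  lim(x→∞) ln(6x + 5) - ln(6x) = 0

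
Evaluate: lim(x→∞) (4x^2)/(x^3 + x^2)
This is an ∞/∞ indeterminate form.

Apply L'Hôpital's rule: differentiate numerator and denominator separately.
  f(x) = 4·x^2   ⇒   f'(x) = 8·x
  g(x) = x^3 + x^2   ⇒   g'(x) = 3·x^2 + 2·x
  lim(x→∞) f'(x)/g'(x) = lim(x→∞) (8·x)/(3·x^2 + 2·x)
  = 0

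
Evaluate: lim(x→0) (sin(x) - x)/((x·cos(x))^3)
This is a 0/0 indeterminate form.

Apply L'Hôpital's rule: differentiate numerator and denominator separately.
  f(x) = -x + sin(x)   ⇒   f'(x) = cos(x) - 1
  g(x) = x^3·cos(x)^3   ⇒   g'(x) = -3·x^3·sin(x)·cos(x)^2 + 3·x^2·cos(x)^3
  lim(x→0) f'(x)/g'(x) = lim(x→0) (cos(x) - 1)/(-3·x^3·sin(x)·cos(x)^2 + 3·x^2·cos(x)^3)
  = -1/6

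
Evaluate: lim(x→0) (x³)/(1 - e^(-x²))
This is a 0/0 indeterminate form.

Apply L'Hôpital's rule: differentiate numerator and denominator separately.
  f(x) = x^3   ⇒   f'(x) = 3·x^2
  g(x) = 1 - e^(-x^2)   ⇒   g'(x) = 2·x·e^(-x^2)
  lim(x→0) f'(x)/g'(x) = lim(x→0) (3·x^2)/(2·x·e^(-x^2))
  = 0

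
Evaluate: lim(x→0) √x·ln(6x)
This is a 0·∞ indeterminate form.

Rewrite 0·∞ as a quotient (0/0 or ∞/∞ form), then apply L'Hôpital's rule:
  lim(x→0) √x·ln(6x) = 0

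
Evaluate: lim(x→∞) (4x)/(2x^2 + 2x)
This is an ∞/∞ indeterminate form.

Apply L'Hôpital's rule: differentiate numerator and denominator separately.
  f(x) = 4·x   ⇒   f'(x) = 4
  g(x) = 2·x^2 + 2·x   ⇒   g'(x) = 4·x + 2
  lim(x→∞) f'(x)/g'(x) = lim(x→∞) (4)/(4·x + 2)
  = 0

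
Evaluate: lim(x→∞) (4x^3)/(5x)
This is an ∞/∞ indeterminate form.

Apply L'Hôpital's rule: differentiate numerator and denominator separately.
  f(x) = 4·x^3   ⇒   f'(x) = 12·x^2
  g(x) = 5·x   ⇒   g'(x) = 5
  lim(x→∞) f'(x)/g'(x) = lim(x→∞) (12·x^2)/(5)
  = ∞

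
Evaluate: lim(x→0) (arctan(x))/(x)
This is a 0/0 indeterminate form.

Apply L'Hôpital's rule: differentiate numerator and denominator separately.
  f(x) = atan(x)   ⇒   f'(x) = 1/(x^2 + 1)
  g(x) = x   ⇒   g'(x) = 1
  lim(x→0) f'(x)/g'(x) = lim(x→0) (1/(x^2 + 1))/(1)
  = 1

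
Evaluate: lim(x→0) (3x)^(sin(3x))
This is an exponential indeterminate form.

For exponential indeterminate forms, take the natural log:
  Let L = lim(x→0) (3x)^(sin(3x))
  Then ln(L) = lim(x→0) [exponent × ln(base)]
  Evaluate using L'Hôpital or standard limits, then exponentiate.
  L = 1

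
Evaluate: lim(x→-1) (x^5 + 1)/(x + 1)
This is a standard limit.

Factor or rationalize the expression:
  lim(x→-1) (x^5 + 1)/(x + 1) = 5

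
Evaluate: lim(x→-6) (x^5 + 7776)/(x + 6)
This is a standard limit.

Factor or rationalize the expression:
  lim(x→-6) (x^5 + 7776)/(x + 6) = 6480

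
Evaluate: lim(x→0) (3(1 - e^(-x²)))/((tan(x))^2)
This is a 0/0 indeterminate form.

Apply L'Hôpital's rule: differentiate numerator and denominator separately.
  f(x) = 3 - 3·e^(-x^2)   ⇒   f'(x) = 6·x·e^(-x^2)
  g(x) = tan(x)^2   ⇒   g'(x) = (2·tan(x)^2 + 2)·tan(x)
  lim(x→0) f'(x)/g'(x) = lim(x→0) (6·x·e^(-x^2))/((2·tan(x)^2 + 2)·tan(x))
  = 3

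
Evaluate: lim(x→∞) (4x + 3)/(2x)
This is an ∞/∞ indeterminate form.

Apply L'Hôpital's rule: differentiate numerator and denominator separately.
  f(x) = 4·x + 3   ⇒   f'(x) = 4
  g(x) = 2·x   ⇒   g'(x) = 2
  lim(x→∞) f'(x)/g'(x) = lim(x→∞) (4)/(2)
  = 2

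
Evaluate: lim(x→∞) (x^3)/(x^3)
This is an ∞/∞ indeterminate form.

Apply L'Hôpital's rule: differentiate numerator and denominator separately.
  f(x) = x^3   ⇒   f'(x) = 3·x^2
  g(x) = x^3   ⇒   g'(x) = 3·x^2
  lim(x→∞) f'(x)/g'(x) = lim(x→∞) (3·x^2)/(3·x^2)
  = 1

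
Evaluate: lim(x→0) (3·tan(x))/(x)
This is a 0/0 indeterminate form.

Apply L'Hôpital's rule: differentiate numerator and denominator separately.
  f(x) = 3·tan(x)   ⇒   f'(x) = 3·tan(x)^2 + 3
  g(x) = x   ⇒   g'(x) = 1
  lim(x→0) f'(x)/g'(x) = lim(x→0) (3·tan(x)^2 + 3)/(1)
  = 3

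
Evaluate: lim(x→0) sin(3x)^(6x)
This is an exponential indeterminate form.

For exponential indeterminate forms, take the natural log:
  Let L = lim(x→0) sin(3x)^(6x)
  Then ln(L) = lim(x→0) [exponent × ln(base)]
  Evaluate using L'Hôpital or standard limits, then exponentiate.
  L = 1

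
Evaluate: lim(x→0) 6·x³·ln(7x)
This is a 0·∞ indeterminate form.

Rewrite 0·∞ as a quotient (0/0 or ∞/∞ form), then apply L'Hôpital's rule:
  lim(x→0) 6·x³·ln(7x) = 0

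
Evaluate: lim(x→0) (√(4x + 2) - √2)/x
This is a standard limit.

Factor or rationalize the expression:
  lim(x→0) (√(4x + 2) - √2)/x = sqrt(2)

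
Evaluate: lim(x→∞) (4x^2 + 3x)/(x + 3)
This is an ∞/∞ indeterminate form.

Apply L'Hôpital's rule: differentiate numerator and denominator separately.
  f(x) = 4·x^2 + 3·x   ⇒   f'(x) = 8·x + 3
  g(x) = x + 3   ⇒   g'(x) = 1
  lim(x→∞) f'(x)/g'(x) = lim(x→∞) (8·x + 3)/(1)
  = ∞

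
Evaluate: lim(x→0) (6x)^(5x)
This is an exponential indeterminate form.

For exponential indeterminate forms, take the natural log:
  Let L = lim(x→0) (6x)^(5x)
  Then ln(L) = lim(x→0) [exponent × ln(base)]
  Evaluate using L'Hôpital or standard limits, then exponentiate.
  L = 1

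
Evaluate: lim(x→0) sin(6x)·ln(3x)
This is a 0·∞ indeterminate form.

Rewrite 0·∞ as a quotient (0/0 or ∞/∞ form), then apply L'Hôpital's rule:
  lim(x→0) sin(6x)·ln(3x) = 0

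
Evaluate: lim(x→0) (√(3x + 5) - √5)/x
This is a standard limit.

Factor or rationalize the expression:
  lim(x→0) (√(3x + 5) - √5)/x = 3·sqrt(5)/10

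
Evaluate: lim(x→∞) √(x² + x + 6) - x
This is an ∞-∞ indeterminate form.

Combine fractions or rationalize to convert ∞-∞ to 0/0 form:
  lim(x→∞) √(x² + x + 6) - x = 1/2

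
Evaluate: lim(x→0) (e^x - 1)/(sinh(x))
This is a 0/0 indeterminate form.

Apply L'Hôpital's rule: differentiate numerator and denominator separately.
  f(x) = e^(x) - 1   ⇒   f'(x) = e^(x)
  g(x) = sinh(x)   ⇒   g'(x) = cosh(x)
  lim(x→0) f'(x)/g'(x) = lim(x→0) (e^(x))/(cosh(x))
  = 1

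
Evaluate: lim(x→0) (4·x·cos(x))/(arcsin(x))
This is a 0/0 indeterminate form.

Apply L'Hôpital's rule: differentiate numerator and denominator separately.
  f(x) = 4·x·cos(x)   ⇒   f'(x) = -4·x·sin(x) + 4·cos(x)
  g(x) = asin(x)   ⇒   g'(x) = 1/sqrt(1 - x^2)
  lim(x→0) f'(x)/g'(x) = lim(x→0) (-4·x·sin(x) + 4·cos(x))/(1/sqrt(1 - x^2))
  = 4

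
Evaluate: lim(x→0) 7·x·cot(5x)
This is a 0·∞ indeterminate form.

Rewrite 0·∞ as a quotient (0/0 or ∞/∞ form), then apply L'Hôpital's rule:
  lim(x→0) 7·x·cot(5x) = 7/5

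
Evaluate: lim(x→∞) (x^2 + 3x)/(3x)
This is an ∞/∞ indeterminate form.

Apply L'Hôpital's rule: differentiate numerator and denominator separately.
  f(x) = x^2 + 3·x   ⇒   f'(x) = 2·x + 3
  g(x) = 3·x   ⇒   g'(x) = 3
  lim(x→∞) f'(x)/g'(x) = lim(x→∞) (2·x + 3)/(3)
  = ∞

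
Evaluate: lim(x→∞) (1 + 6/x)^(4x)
This is an exponential indeterminate form.

For exponential indeterminate forms, take the natural log:
  Let L = lim(x→∞) (1 + 6/x)^(4x)
  Then ln(L) = lim(x→∞) [exponent × ln(base)]
  Evaluate using L'Hôpital or standard limits, then exponentiate.
  L = e^(24)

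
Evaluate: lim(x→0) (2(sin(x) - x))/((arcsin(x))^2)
This is a 0/0 indeterminate form.

Apply L'Hôpital's rule: differentiate numerator and denominator separately.
  f(x) = -2·x + 2·sin(x)   ⇒   f'(x) = 2·cos(x) - 2
  g(x) = asin(x)^2   ⇒   g'(x) = 2·asin(x)/sqrt(1 - x^2)
  lim(x→0) f'(x)/g'(x) = lim(x→0) (2·cos(x) - 2)/(2·asin(x)/sqrt(1 - x^2))
  = 0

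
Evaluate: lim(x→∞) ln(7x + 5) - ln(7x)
This is an ∞-∞ indeterminate form.

Combine fractions or rationalize to convert ∞-∞ to 0/0 form:
  lim(x→∞) ln(7x + 5) - ln(7x) = 0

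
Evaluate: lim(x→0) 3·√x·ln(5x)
This is a 0·∞ indeterminate form.

Rewrite 0·∞ as a quotient (0/0 or ∞/∞ form), then apply L'Hôpital's rule:
  lim(x→0) 3·√x·ln(5x) = 0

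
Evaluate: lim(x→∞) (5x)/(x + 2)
This is an ∞/∞ indeterminate form.

Apply L'Hôpital's rule: differentiate numerator and denominator separately.
  f(x) = 5·x   ⇒   f'(x) = 5
  g(x) = x + 2   ⇒   g'(x) = 1
  lim(x→∞) f'(x)/g'(x) = lim(x→∞) (5)/(1)
  = 5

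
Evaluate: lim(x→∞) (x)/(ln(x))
This is an ∞/∞ indeterminate form.

Apply L'Hôpital's rule: differentiate numerator and denominator separately.
  f(x) = x   ⇒   f'(x) = 1
  g(x) = ln(x)   ⇒   g'(x) = 1/x
  lim(x→∞) f'(x)/g'(x) = lim(x→∞) (1)/(1/x)
  = ∞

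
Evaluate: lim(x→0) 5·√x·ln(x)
This is a 0·∞ indeterminate form.

Rewrite 0·∞ as a quotient (0/0 or ∞/∞ form), then apply L'Hôpital's rule:
  lim(x→0) 5·√x·ln(x) = 0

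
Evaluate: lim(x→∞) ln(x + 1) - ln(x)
This is an ∞-∞ indeterminate form.

Combine fractions or rationalize to convert ∞-∞ to 0/0 form:
  lim(x→∞) ln(x + 1) - ln(x) = 0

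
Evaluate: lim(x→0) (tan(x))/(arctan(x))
This is a 0/0 indeterminate form.

Apply L'Hôpital's rule: differentiate numerator and denominator separately.
  f(x) = tan(x)   ⇒   f'(x) = tan(x)^2 + 1
  g(x) = atan(x)   ⇒   g'(x) = 1/(x^2 + 1)
  lim(x→0) f'(x)/g'(x) = lim(x→0) (tan(x)^2 + 1)/(1/(x^2 + 1))
  = 1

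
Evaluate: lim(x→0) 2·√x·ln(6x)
This is a 0·∞ indeterminate form.

Rewrite 0·∞ as a quotient (0/0 or ∞/∞ form), then apply L'Hôpital's rule:
  lim(x→0) 2·√x·ln(6x) = 0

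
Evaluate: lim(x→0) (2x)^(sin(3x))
This is an exponential indeterminate form.

For exponential indeterminate forms, take the natural log:
  Let L = lim(x→0) (2x)^(sin(3x))
  Then ln(L) = lim(x→0) [exponent × ln(base)]
  Evaluate using L'Hôpital or standard limits, then exponentiate.
  L = 1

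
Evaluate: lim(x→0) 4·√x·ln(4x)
This is a 0·∞ indeterminate form.

Rewrite 0·∞ as a quotient (0/0 or ∞/∞ form), then apply L'Hôpital's rule:
  lim(x→0) 4·√x·ln(4x) = 0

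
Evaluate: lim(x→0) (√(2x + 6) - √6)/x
This is a standard limit.

Factor or rationalize the expression:
  lim(x→0) (√(2x + 6) - √6)/x = sqrt(6)/6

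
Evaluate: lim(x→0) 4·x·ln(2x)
This is a 0·∞ indeterminate form.

Rewrite 0·∞ as a quotient (0/0 or ∞/∞ form), then apply L'Hôpital's rule:
  lim(x→0) 4·x·ln(2x) = 0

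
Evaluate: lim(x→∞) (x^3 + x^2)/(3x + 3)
This is an ∞/∞ indeterminate form.

Apply L'Hôpital's rule: differentiate numerator and denominator separately.
  f(x) = x^3 + x^2   ⇒   f'(x) = 3·x^2 + 2·x
  g(x) = 3·x + 3   ⇒   g'(x) = 3
  lim(x→∞) f'(x)/g'(x) = lim(x→∞) (3·x^2 + 2·x)/(3)
  = ∞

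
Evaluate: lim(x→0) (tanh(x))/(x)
This is a 0/0 indeterminate form.

Apply L'Hôpital's rule: differentiate numerator and denominator separately.
  f(x) = tanh(x)   ⇒   f'(x) = 1 - tanh(x)^2
  g(x) = x   ⇒   g'(x) = 1
  lim(x→0) f'(x)/g'(x) = lim(x→0) (1 - tanh(x)^2)/(1)
  = 1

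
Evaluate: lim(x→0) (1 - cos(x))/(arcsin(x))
This is a 0/0 indeterminate form.

Apply L'Hôpital's rule: differentiate numerator and denominator separately.
  f(x) = 1 - cos(x)   ⇒   f'(x) = sin(x)
  g(x) = asin(x)   ⇒   g'(x) = 1/sqrt(1 - x^2)
  lim(x→0) f'(x)/g'(x) = lim(x→0) (sin(x))/(1/sqrt(1 - x^2))
  = 0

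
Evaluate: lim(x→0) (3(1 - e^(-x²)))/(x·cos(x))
This is a 0/0 indeterminate form.

Apply L'Hôpital's rule: differentiate numerator and denominator separately.
  f(x) = 3 - 3·e^(-x^2)   ⇒   f'(x) = 6·x·e^(-x^2)
  g(x) = x·cos(x)   ⇒   g'(x) = -x·sin(x) + cos(x)
  lim(x→0) f'(x)/g'(x) = lim(x→0) (6·x·e^(-x^2))/(-x·sin(x) + cos(x))
  = 0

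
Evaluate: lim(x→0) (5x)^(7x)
This is an exponential indeterminate form.

For exponential indeterminate forms, take the natural log:
  Let L = lim(x→0) (5x)^(7x)
  Then ln(L) = lim(x→0) [exponent × ln(base)]
  Evaluate using L'Hôpital or standard limits, then exponentiate.
  L = 1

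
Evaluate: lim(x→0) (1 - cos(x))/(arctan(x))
This is a 0/0 indeterminate form.

Apply L'Hôpital's rule: differentiate numerator and denominator separately.
  f(x) = 1 - cos(x)   ⇒   f'(x) = sin(x)
  g(x) = atan(x)   ⇒   g'(x) = 1/(x^2 + 1)
  lim(x→0) f'(x)/g'(x) = lim(x→0) (sin(x))/(1/(x^2 + 1))
  = 0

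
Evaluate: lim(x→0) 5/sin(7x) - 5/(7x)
This is an ∞-∞ indeterminate form.

Combine fractions or rationalize to convert ∞-∞ to 0/0 form:
  lim(x→0) 5/sin(7x) - 5/(7x) = 0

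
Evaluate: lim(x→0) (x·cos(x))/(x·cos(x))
This is a 0/0 indeterminate form.

Apply L'Hôpital's rule: differentiate numerator and denominator separately.
  f(x) = x·cos(x)   ⇒   f'(x) = -x·sin(x) + cos(x)
  g(x) = x·cos(x)   ⇒   g'(x) = -x·sin(x) + cos(x)
  lim(x→0) f'(x)/g'(x) = lim(x→0) (-x·sin(x) + cos(x))/(-x·sin(x) + cos(x))
  = 1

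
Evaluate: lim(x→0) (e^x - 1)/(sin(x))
This is a 0/0 indeterminate form.

Apply L'Hôpital's rule: differentiate numerator and denominator separately.
  f(x) = e^(x) - 1   ⇒   f'(x) = e^(x)
  g(x) = sin(x)   ⇒   g'(x) = cos(x)
  lim(x→0) f'(x)/g'(x) = lim(x→0) (e^(x))/(cos(x))
  = 1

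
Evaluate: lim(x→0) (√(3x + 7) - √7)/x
This is a standard limit.

Factor or rationalize the expression:
  lim(x→0) (√(3x + 7) - √7)/x = 3·sqrt(7)/14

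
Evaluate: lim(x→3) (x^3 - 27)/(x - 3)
This is a standard limit.

Factor or rationalize the expression:
  lim(x→3) (x^3 - 27)/(x - 3) = 27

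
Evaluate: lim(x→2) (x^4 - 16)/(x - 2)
This is a standard limit.

Factor or rationalize the expression:
  lim(x→2) (x^4 - 16)/(x - 2) = 32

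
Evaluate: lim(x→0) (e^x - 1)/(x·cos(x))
This is a 0/0 indeterminate form.

Apply L'Hôpital's rule: differentiate numerator and denominator separately.
  f(x) = e^(x) - 1   ⇒   f'(x) = e^(x)
  g(x) = x·cos(x)   ⇒   g'(x) = -x·sin(x) + cos(x)
  lim(x→0) f'(x)/g'(x) = lim(x→0) (e^(x))/(-x·sin(x) + cos(x))
  = 1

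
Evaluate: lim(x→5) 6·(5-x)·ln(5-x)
This is a 0·∞ indeterminate form.

Rewrite 0·∞ as a quotient (0/0 or ∞/∞ form), then apply L'Hôpital's rule:
  lim(x→5) 6·(5-x)·ln(5-x) = 0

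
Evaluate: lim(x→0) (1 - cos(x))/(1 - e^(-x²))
This is a 0/0 indeterminate form.

Apply L'Hôpital's rule: differentiate numerator and denominator separately.
  f(x) = 1 - cos(x)   ⇒   f'(x) = sin(x)
  g(x) = 1 - e^(-x^2)   ⇒   g'(x) = 2·x·e^(-x^2)
  lim(x→0) f'(x)/g'(x) = lim(x→0) (sin(x))/(2·x·e^(-x^2))
  = 1/2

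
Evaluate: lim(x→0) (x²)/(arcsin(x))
This is a 0/0 indeterminate form.

Apply L'Hôpital's rule: differentiate numerator and denominator separately.
  f(x) = x^2   ⇒   f'(x) = 2·x
  g(x) = asin(x)   ⇒   g'(x) = 1/sqrt(1 - x^2)
  lim(x→0) f'(x)/g'(x) = lim(x→0) (2·x)/(1/sqrt(1 - x^2))
  = 0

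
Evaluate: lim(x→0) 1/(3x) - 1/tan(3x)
This is an ∞-∞ indeterminate form.

Combine fractions or rationalize to convert ∞-∞ to 0/0 form:
  lim(x→0) 1/(3x) - 1/tan(3x) = 0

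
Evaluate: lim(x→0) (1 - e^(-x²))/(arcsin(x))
This is a 0/0 indeterminate form.

Apply L'Hôpital's rule: differentiate numerator and denominator separately.
  f(x) = 1 - e^(-x^2)   ⇒   f'(x) = 2·x·e^(-x^2)
  g(x) = asin(x)   ⇒   g'(x) = 1/sqrt(1 - x^2)
  lim(x→0) f'(x)/g'(x) = lim(x→0) (2·x·e^(-x^2))/(1/sqrt(1 - x^2))
  = 0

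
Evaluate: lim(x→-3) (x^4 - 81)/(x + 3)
This is a standard limit.

Factor or rationalize the expression:
  lim(x→-3) (x^4 - 81)/(x + 3) = -108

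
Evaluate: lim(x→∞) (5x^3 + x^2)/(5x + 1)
This is an ∞/∞ indeterminate form.

Apply L'Hôpital's rule: differentiate numerator and denominator separately.
  f(x) = 5·x^3 + x^2   ⇒   f'(x) = 15·x^2 + 2·x
  g(x) = 5·x + 1   ⇒   g'(x) = 5
  lim(x→∞) f'(x)/g'(x) = lim(x→∞) (15·x^2 + 2·x)/(5)
  = ∞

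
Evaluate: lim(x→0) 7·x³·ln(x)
This is a 0·∞ indeterminate form.

Rewrite 0·∞ as a quotient (0/0 or ∞/∞ form), then apply L'Hôpital's rule:
  lim(x→0) 7·x³·ln(x) = 0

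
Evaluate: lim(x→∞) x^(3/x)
This is an exponential indeterminate form.

For exponential indeterminate forms, take the natural log:
  Let L = lim(x→∞) x^(3/x)
  Then ln(L) = lim(x→∞) [exponent × ln(base)]
  Evaluate using L'Hôpital or standard limits, then exponentiate.
  L = 1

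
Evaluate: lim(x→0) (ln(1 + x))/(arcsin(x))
This is a 0/0 indeterminate form.

Apply L'Hôpital's rule: differentiate numerator and denominator separately.
  f(x) = ln(x + 1)   ⇒   f'(x) = 1/(x + 1)
  g(x) = asin(x)   ⇒   g'(x) = 1/sqrt(1 - x^2)
  lim(x→0) f'(x)/g'(x) = lim(x→0) (1/(x + 1))/(1/sqrt(1 - x^2))
  = 1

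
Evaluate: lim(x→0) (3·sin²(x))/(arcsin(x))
This is a 0/0 indeterminate form.

Apply L'Hôpital's rule: differentiate numerator and denominator separately.
  f(x) = 3·sin(x)^2   ⇒   f'(x) = 6·sin(x)·cos(x)
  g(x) = asin(x)   ⇒   g'(x) = 1/sqrt(1 - x^2)
  lim(x→0) f'(x)/g'(x) = lim(x→0) (6·sin(x)·cos(x))/(1/sqrt(1 - x^2))
  = 0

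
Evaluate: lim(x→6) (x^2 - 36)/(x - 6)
This is a standard limit.

Factor or rationalize the expression:
  lim(x→6) (x^2 - 36)/(x - 6) = 12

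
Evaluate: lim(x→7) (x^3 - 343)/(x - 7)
This is a standard limit.

Factor or rationalize the expression:
  lim(x→7) (x^3 - 343)/(x - 7) = 147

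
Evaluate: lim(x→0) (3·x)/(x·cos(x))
This is a 0/0 indeterminate form.

Apply L'Hôpital's rule: differentiate numerator and denominator separately.
  f(x) = 3·x   ⇒   f'(x) = 3
  g(x) = x·cos(x)   ⇒   g'(x) = -x·sin(x) + cos(x)
  lim(x→0) f'(x)/g'(x) = lim(x→0) (3)/(-x·sin(x) + cos(x))
  = 3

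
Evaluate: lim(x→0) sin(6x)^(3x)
This is an exponential indeterminate form.

For exponential indeterminate forms, take the natural log:
  Let L = lim(x→0) sin(6x)^(3x)
  Then ln(L) = lim(x→0) [exponent × ln(base)]
  Evaluate using L'Hôpital or standard limits, then exponentiate.
  L = 1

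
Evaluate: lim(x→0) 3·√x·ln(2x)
This is a 0·∞ indeterminate form.

Rewrite 0·∞ as a quotient (0/0 or ∞/∞ form), then apply L'Hôpital's rule:
  lim(x→0) 3·√x·ln(2x) = 0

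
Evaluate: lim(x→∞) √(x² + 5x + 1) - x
This is an ∞-∞ indeterminate form.

Combine fractions or rationalize to convert ∞-∞ to 0/0 form:
  lim(x→∞) √(x² + 5x + 1) - x = 5/2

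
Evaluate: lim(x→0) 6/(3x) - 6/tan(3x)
This is an ∞-∞ indeterminate form.

Combine fractions or rationalize to convert ∞-∞ to 0/0 form:
  lim(x→0) 6/(3x) - 6/tan(3x) = 0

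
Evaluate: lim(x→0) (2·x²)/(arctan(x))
This is a 0/0 indeterminate form.

Apply L'Hôpital's rule: differentiate numerator and denominator separately.
  f(x) = 2·x^2   ⇒   f'(x) = 4·x
  g(x) = atan(x)   ⇒   g'(x) = 1/(x^2 + 1)
  lim(x→0) f'(x)/g'(x) = lim(x→0) (4·x)/(1/(x^2 + 1))
  = 0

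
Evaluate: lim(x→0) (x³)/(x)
This is a 0/0 indeterminate form.

Apply L'Hôpital's rule: differentiate numerator and denominator separately.
  f(x) = x^3   ⇒   f'(x) = 3·x^2
  g(x) = x   ⇒   g'(x) = 1
  lim(x→0) f'(x)/g'(x) = lim(x→0) (3·x^2)/(1)
  = 0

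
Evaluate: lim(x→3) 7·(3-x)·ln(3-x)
This is a 0·∞ indeterminate form.

Rewrite 0·∞ as a quotient (0/0 or ∞/∞ form), then apply L'Hôpital's rule:
  lim(x→3) 7·(3-x)·ln(3-x) = 0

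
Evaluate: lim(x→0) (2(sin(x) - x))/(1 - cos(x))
This is a 0/0 indeterminate form.

Apply L'Hôpital's rule: differentiate numerator and denominator separately.
  f(x) = -2·x + 2·sin(x)   ⇒   f'(x) = 2·cos(x) - 2
  g(x) = 1 - cos(x)   ⇒   g'(x) = sin(x)
  lim(x→0) f'(x)/g'(x) = lim(x→0) (2·cos(x) - 2)/(sin(x))
  = 0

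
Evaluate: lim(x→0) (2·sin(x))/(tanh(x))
This is a 0/0 indeterminate form.

Apply L'Hôpital's rule: differentiate numerator and denominator separately.
  f(x) = 2·sin(x)   ⇒   f'(x) = 2·cos(x)
  g(x) = tanh(x)   ⇒   g'(x) = 1 - tanh(x)^2
  lim(x→0) f'(x)/g'(x) = lim(x→0) (2·cos(x))/(1 - tanh(x)^2)
  = 2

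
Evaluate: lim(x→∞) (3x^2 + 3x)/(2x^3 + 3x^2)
This is an ∞/∞ indeterminate form.

Apply L'Hôpital's rule: differentiate numerator and denominator separately.
  f(x) = 3·x^2 + 3·x   ⇒   f'(x) = 6·x + 3
  g(x) = 2·x^3 + 3·x^2   ⇒   g'(x) = 6·x^2 + 6·x
  lim(x→∞) f'(x)/g'(x) = lim(x→∞) (6·x + 3)/(6·x^2 + 6·x)
  = 0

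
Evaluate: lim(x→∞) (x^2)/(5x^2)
This is an ∞/∞ indeterminate form.

Apply L'Hôpital's rule: differentiate numerator and denominator separately.
  f(x) = x^2   ⇒   f'(x) = 2·x
  g(x) = 5·x^2   ⇒   g'(x) = 10·x
  lim(x→∞) f'(x)/g'(x) = lim(x→∞) (2·x)/(10·x)
  = 1/5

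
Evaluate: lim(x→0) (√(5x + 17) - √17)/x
This is a standard limit.

Factor or rationalize the expression:
  lim(x→0) (√(5x + 17) - √17)/x = 5·sqrt(17)/34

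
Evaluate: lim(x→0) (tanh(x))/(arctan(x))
This is a 0/0 indeterminate form.

Apply L'Hôpital's rule: differentiate numerator and denominator separately.
  f(x) = tanh(x)   ⇒   f'(x) = 1 - tanh(x)^2
  g(x) = atan(x)   ⇒   g'(x) = 1/(x^2 + 1)
  lim(x→0) f'(x)/g'(x) = lim(x→0) (1 - tanh(x)^2)/(1/(x^2 + 1))
  = 1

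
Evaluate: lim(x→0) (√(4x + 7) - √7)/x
This is a standard limit.

Factor or rationalize the expression:
  lim(x→0) (√(4x + 7) - √7)/x = 2·sqrt(7)/7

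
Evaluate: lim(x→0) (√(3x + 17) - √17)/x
This is a standard limit.

Factor or rationalize the expression:
  lim(x→0) (√(3x + 17) - √17)/x = 3·sqrt(17)/34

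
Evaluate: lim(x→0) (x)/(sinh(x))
This is a 0/0 indeterminate form.

Apply L'Hôpital's rule: differentiate numerator and denominator separately.
  f(x) = x   ⇒   f'(x) = 1
  g(x) = sinh(x)   ⇒   g'(x) = cosh(x)
  lim(x→0) f'(x)/g'(x) = lim(x→0) (1)/(cosh(x))
  = 1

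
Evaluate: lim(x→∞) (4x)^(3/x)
This is an exponential indeterminate form.

For exponential indeterminate forms, take the natural log:
  Let L = lim(x→∞) (4x)^(3/x)
  Then ln(L) = lim(x→∞) [exponent × ln(base)]
  Evaluate using L'Hôpital or standard limits, then exponentiate.
  L = 1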